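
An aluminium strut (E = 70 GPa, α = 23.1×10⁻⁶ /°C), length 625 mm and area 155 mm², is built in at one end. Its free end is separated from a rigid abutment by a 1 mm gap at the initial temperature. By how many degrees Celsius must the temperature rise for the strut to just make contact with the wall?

Contact occurs when the free expansion equals the gap: αΔT L = 1 mm.
So ΔT = g/(αL) = 1/(23.1×10⁻⁶ × 625) = 69.26 °C.

ΔT ≈ 69.3 °C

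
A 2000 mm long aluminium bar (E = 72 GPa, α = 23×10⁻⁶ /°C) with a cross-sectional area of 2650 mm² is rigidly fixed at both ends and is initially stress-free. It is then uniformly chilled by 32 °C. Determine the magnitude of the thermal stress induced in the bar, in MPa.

Because both ends are immovable the net strain is zero, and the suppressed thermal strain is αΔT = 23×10⁻⁶ × 32 = 736×10⁻⁶.
The stress required to suppress this strain is σ = Eε = 72×10³ × 736×10⁻⁶ = 52.99 MPa, tensile since the bar is trying to contract.

σ ≈ 53 MPa (tensile)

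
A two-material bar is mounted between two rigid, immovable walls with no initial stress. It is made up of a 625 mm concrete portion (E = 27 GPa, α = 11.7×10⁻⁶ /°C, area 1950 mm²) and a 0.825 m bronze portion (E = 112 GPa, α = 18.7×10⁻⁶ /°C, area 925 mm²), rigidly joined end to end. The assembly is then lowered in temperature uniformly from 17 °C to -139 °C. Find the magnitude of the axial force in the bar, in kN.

With the walls removed the bar would change length by δ_free = Σ αᵢΔT Lᵢ = 11.7×10⁻⁶×156×625 + 18.7×10⁻⁶×156×825 = 3.547 mm.
Since the ends are fixed, an axial force P builds up, equal in every segment, with P · Σ Lᵢ/(AᵢEᵢ) = δ_free.
Σ Lᵢ/(AᵢEᵢ) = 625/(1950×27×10³) + 825/(925×112×10³) = 1.983×10⁻⁵ mm/N.
P = 3.547 / 1.983×10⁻⁵ = 178900 N = 178.9 kN, tensile.

P ≈ 179 kN (tensile)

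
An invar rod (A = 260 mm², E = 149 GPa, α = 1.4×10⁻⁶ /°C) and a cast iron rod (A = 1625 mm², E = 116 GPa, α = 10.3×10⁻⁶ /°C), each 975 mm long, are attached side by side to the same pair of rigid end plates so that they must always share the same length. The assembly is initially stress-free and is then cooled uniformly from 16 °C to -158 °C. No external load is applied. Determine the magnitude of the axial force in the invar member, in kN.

P ≈ 49.8 kN (compressive in the invar)

Both members must finish at the same length. With the larger α, the cast iron tends to over-contract; the plates restrain it, putting the cast iron in tension and the invar in compression. With no external load the two internal forces are equal and opposite, magnitude P.
Compatibility of the two members (thermal + elastic change equal): (α₁ − α₂)ΔT = P·[1/(A₁E₁) + 1/(A₂E₂)].
|α₁ − α₂|·ΔT = 8.9×10⁻⁶ × 174 = 0.001549.
1/(A₁E₁) + 1/(A₂E₂) = 1/(260×149×10³) + 1/(1625×116×10³) = 3.112×10⁻⁸ N⁻¹.
P = 0.001549 / 3.112×10⁻⁸ = 49770 N = 49.77 kN.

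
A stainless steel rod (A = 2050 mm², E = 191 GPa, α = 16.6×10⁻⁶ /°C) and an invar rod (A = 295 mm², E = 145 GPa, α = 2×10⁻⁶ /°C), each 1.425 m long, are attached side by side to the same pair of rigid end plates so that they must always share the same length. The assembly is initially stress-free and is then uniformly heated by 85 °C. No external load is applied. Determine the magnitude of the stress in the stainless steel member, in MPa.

σ ≈ 23.3 MPa (compressive)

The stainless steel has the larger α, so on heating it would change length more than the invar if both were free. The rigid plates force a common final length, so the stainless steel is put into compression and the invar into tension, with equal and opposite forces P (no external load).
Setting the final lengths equal and cancelling L: (α₁ − α₂)ΔT = P/(A₁E₁) + P/(A₂E₂).
|α₁ − α₂|·ΔT = 14.6×10⁻⁶ × 85 = 0.001241.
1/(A₁E₁) + 1/(A₂E₂) = 1/(2050×191×10³) + 1/(295×145×10³) = 2.593×10⁻⁸ N⁻¹.
So P = 0.001241 / 2.593×10⁻⁸ = 47.86 kN.
σ_{stainless steel} = P/A₁ = 47860/2050 = 23.34 MPa, compressive.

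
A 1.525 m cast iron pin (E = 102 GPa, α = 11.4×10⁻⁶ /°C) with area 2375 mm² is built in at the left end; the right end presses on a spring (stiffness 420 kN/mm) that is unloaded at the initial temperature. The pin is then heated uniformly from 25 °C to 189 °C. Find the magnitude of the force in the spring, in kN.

Free thermal expansion: δ_free = αΔT L = 11.4×10⁻⁶ × 164 × 1525 = 2.851 mm.
Let P be the compressive force at the spring. The pin shortens elastically by PL/(AE) and the spring compresses by P/k; together these equal δ_free.
So P = δ_free / [L/(AE) + 1/k] = 2.851 / [ 1525/(2375×102×10³) + 1/(420×10³) ].
P = 2.851 / 8.676×10⁻⁶ = 328600 N.

P ≈ 329 kN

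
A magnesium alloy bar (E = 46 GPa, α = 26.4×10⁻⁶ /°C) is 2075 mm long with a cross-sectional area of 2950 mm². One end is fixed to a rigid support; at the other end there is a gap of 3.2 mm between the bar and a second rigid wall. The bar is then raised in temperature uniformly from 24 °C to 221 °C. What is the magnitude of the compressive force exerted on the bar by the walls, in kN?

P ≈ 496 kN

If the wall were absent the bar would grow by αΔT L = 26.4×10⁻⁶ × 197 × 2075 = 10.79 mm.
The gap closes (δ_free > 3.2 mm) and the wall then resists a further 10.79 − 3.2 = 7.592 mm of expansion.
So σ = E(δ_free − g)/L = 46×10³ × 7.592/2075 = 168.3 MPa.
P = σA = 168.3 × 2950 = 496.5 kN.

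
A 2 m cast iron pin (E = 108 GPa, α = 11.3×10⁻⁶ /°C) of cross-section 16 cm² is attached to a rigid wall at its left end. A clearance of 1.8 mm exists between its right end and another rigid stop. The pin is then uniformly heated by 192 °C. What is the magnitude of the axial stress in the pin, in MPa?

If the wall were absent the pin would grow by αΔT L = 11.3×10⁻⁶ × 192 × 2000 = 4.339 mm.
The gap closes (δ_free > 1.8 mm) and the wall then resists a further 4.339 − 1.8 = 2.539 mm of expansion.
That suppressed elongation corresponds to σ = E·Δ/L = 108×10³ × 2.539/2000 = 137.1 MPa.

σ ≈ 137 MPa (compressive)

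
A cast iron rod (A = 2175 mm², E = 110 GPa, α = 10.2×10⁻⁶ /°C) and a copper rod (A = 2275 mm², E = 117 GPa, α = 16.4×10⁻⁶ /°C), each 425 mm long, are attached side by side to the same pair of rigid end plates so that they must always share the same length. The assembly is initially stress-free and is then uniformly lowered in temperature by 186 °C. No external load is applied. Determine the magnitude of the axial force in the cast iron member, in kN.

P ≈ 145 kN (compressive in the cast iron)

Both members must finish at the same length. With the larger α, the copper tends to over-contract; the plates restrain it, putting the copper in tension and the cast iron in compression. With no external load the two internal forces are equal and opposite, magnitude P.
Equating the net (thermal + elastic) strains gives |α₁ − α₂|·ΔT = P·[1/(A₁E₁) + 1/(A₂E₂)].
|α₁ − α₂|·ΔT = 6.2×10⁻⁶ × 186 = 0.001153.
1/(A₁E₁) + 1/(A₂E₂) = 1/(2175×110×10³) + 1/(2275×117×10³) = 7.937×10⁻⁹ N⁻¹.
P = 0.001153 / 7.937×10⁻⁹ = 145300 N = 145.3 kN.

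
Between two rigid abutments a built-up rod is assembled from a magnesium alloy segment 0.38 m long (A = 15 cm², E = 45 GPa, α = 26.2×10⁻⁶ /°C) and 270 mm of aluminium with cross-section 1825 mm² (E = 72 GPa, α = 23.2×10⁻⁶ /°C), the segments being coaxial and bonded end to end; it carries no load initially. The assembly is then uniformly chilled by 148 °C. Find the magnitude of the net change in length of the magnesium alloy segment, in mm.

|ΔL| ≈ 0.285 mm

With the walls removed the bar would change length by δ_free = Σ αᵢΔT Lᵢ = 26.2×10⁻⁶×148×380 + 23.2×10⁻⁶×148×270 = 2.401 mm.
The rigid supports impose zero overall length change; the single axial force P common to all segments must satisfy P Σ Lᵢ/(AᵢEᵢ) = δ_free.
Σ Lᵢ/(AᵢEᵢ) = 380/(1500×45×10³) + 270/(1825×72×10³) = 7.684×10⁻⁶ mm/N.
So P = 2.401 / 7.684×10⁻⁶ = 312.4 kN, tensile.
For the magnesium alloy segment, free thermal change = 26.2×10⁻⁶×148×380 = 1.473 mm and elastic change from P = 312400×380/(1500×45×10³) = 1.759 mm; these oppose, so the net change is 0.285 mm (segment lengthens).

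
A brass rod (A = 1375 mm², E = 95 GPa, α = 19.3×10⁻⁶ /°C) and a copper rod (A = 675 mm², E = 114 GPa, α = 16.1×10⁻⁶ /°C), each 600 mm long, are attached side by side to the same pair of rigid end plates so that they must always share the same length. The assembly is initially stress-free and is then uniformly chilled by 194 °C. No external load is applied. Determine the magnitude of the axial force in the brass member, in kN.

The brass has the larger α, so on cooling it would change length more than the copper if both were free. The rigid plates force a common final length, so the brass is put into tension and the copper into compression, with equal and opposite forces P (no external load).
Compatibility of the two members (thermal + elastic change equal): (α₁ − α₂)ΔT = P·[1/(A₁E₁) + 1/(A₂E₂)].
|α₁ − α₂|·ΔT = 3.2×10⁻⁶ × 194 = 0.0006208.
1/(A₁E₁) + 1/(A₂E₂) = 1/(1375×95×10³) + 1/(675×114×10³) = 2.065×10⁻⁸ N⁻¹.
So P = 0.0006208 / 2.065×10⁻⁸ = 30.06 kN.

P ≈ 30.1 kN (tensile in the brass)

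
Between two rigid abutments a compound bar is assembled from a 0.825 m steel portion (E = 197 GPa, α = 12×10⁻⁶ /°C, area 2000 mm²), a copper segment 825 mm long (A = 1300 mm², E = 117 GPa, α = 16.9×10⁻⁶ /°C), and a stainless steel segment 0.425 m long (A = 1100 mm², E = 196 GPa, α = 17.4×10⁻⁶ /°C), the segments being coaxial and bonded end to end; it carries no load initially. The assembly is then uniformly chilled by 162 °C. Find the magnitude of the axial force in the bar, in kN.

If the supports were absent, the total length change would be Σ αᵢΔT Lᵢ = 12×10⁻⁶×162×825 + 16.9×10⁻⁶×162×825 + 17.4×10⁻⁶×162×425 = 5.06 mm.
The walls prevent any net length change, so an axial force P (same in every segment) develops. Compatibility: P · Σ Lᵢ/(AᵢEᵢ) = δ_free.
Σ Lᵢ/(AᵢEᵢ) = 825/(2000×197×10³) + 825/(1300×117×10³) + 425/(1100×196×10³) = 9.489×10⁻⁶ mm/N.
Hence P = δ_free / Σ(L/AE) = 5.06/9.489×10⁻⁶ = 533.3 kN (tensile).

P ≈ 533 kN (tensile)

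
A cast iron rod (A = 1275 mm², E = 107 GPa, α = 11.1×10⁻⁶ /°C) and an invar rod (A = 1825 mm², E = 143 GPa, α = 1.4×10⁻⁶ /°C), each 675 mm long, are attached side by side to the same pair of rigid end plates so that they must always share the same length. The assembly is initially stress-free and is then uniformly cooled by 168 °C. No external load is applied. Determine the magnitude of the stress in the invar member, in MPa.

σ ≈ 80 MPa (compressive)

The cast iron has the larger α, so on cooling it would change length more than the invar if both were free. The rigid plates force a common final length, so the cast iron is put into tension and the invar into compression, with equal and opposite forces P (no external load).
Compatibility of the two members (thermal + elastic change equal): (α₁ − α₂)ΔT = P·[1/(A₁E₁) + 1/(A₂E₂)].
|α₁ − α₂|·ΔT = 9.7×10⁻⁶ × 168 = 0.00163.
1/(A₁E₁) + 1/(A₂E₂) = 1/(1275×107×10³) + 1/(1825×143×10³) = 1.116×10⁻⁸ N⁻¹.
So P = 0.00163 / 1.116×10⁻⁸ = 146 kN.
σ_{invar} = P/A₂ = 146000/1825 = 80 MPa, compressive.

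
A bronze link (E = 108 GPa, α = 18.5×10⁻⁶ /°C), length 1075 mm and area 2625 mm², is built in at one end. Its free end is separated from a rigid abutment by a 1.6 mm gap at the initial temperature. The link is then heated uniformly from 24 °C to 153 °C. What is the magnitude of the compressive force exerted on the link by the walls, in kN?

P ≈ 255 kN

Free thermal elongation = αΔT L = 18.5×10⁻⁶ × 129 × 1075 = 2.565 mm.
This exceeds the 1.6 mm gap, so the wall pushes back. The portion of expansion that must be recovered elastically is δ_free − gap = 2.565 − 1.6 = 0.9655 mm.
That suppressed elongation corresponds to σ = E·Δ/L = 108×10³ × 0.9655/1075 = 97 MPa.
Force on the wall = σA = 97 × 2625 mm² = 254.6 kN.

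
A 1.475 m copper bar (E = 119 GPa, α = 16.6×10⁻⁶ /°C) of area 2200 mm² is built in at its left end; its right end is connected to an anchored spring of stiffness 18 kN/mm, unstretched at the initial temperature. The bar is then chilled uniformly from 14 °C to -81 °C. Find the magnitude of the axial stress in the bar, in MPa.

σ ≈ 17.3 MPa (tensile)

The unrestrained thermal change is αΔT L = 16.6×10⁻⁶ × 95 × 1475 = 2.326 mm.
With a force P in the spring, the elastic change of the bar is PL/(AE) and that of the spring is P/k; compatibility requires their sum to equal δ_free.
P [ L/(AE) + 1/k ] = δ_free → P [ 1475/(2200×119×10³) + 1/(18×10³) ] = 2.326.
P = 2.326 / 6.119×10⁻⁵ = 38010 N.
σ = P/A = 38010/2200 = 17.28 MPa.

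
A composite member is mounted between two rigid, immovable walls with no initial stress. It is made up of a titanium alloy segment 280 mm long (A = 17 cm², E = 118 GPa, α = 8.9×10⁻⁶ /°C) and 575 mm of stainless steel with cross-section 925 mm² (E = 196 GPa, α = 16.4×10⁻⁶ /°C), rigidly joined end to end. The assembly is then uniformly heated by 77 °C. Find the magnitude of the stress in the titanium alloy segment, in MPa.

σ ≈ 118 MPa (compressive)

With the walls removed the bar would change length by δ_free = Σ αᵢΔT Lᵢ = 8.9×10⁻⁶×77×280 + 16.4×10⁻⁶×77×575 = 0.918 mm.
The rigid supports impose zero overall length change; the single axial force P common to all segments must satisfy P Σ Lᵢ/(AᵢEᵢ) = δ_free.
Σ Lᵢ/(AᵢEᵢ) = 280/(1700×118×10³) + 575/(925×196×10³) = 4.567×10⁻⁶ mm/N.
Hence P = δ_free / Σ(L/AE) = 0.918/4.567×10⁻⁶ = 201 kN (compressive).
σ_{titanium alloy} = P / A = 201000 / 1700 = 118.2 MPa.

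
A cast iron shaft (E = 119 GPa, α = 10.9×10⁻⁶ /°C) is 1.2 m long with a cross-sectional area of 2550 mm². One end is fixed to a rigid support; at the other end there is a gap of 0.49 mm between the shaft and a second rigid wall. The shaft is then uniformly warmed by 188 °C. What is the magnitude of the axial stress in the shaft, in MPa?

Unrestrained expansion: δ_free = αΔT L = 10.9×10⁻⁶ × 188 × 1200 = 2.459 mm.
After closing the 0.49 mm clearance, 2.459 − 0.49 = 1.969 mm of expansion remains to be suppressed by the wall.
That suppressed elongation corresponds to σ = E·Δ/L = 119×10³ × 1.969/1200 = 195.3 MPa.

σ ≈ 195 MPa (compressive)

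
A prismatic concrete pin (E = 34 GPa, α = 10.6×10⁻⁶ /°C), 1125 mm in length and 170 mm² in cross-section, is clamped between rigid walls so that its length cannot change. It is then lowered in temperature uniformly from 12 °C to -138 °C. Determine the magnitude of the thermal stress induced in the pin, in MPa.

Because both ends are immovable the net strain is zero, and the suppressed thermal strain is αΔT = 10.6×10⁻⁶ × 150 = 1590×10⁻⁶.
The stress required to suppress this strain is σ = Eε = 34×10³ × 1590×10⁻⁶ = 54.06 MPa, tensile since the pin is trying to contract.

σ ≈ 54.1 MPa (tensile)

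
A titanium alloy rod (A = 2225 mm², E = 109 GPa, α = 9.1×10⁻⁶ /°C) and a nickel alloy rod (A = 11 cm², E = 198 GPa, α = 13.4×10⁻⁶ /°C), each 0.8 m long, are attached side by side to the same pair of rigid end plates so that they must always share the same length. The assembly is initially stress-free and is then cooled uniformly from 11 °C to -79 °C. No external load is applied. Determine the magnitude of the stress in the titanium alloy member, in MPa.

σ ≈ 20 MPa (compressive)

Equilibrium of a rigid end plate with no external load gives equal and opposite internal forces ±P in the two members. Since α_{nickel alloy} > α_{titanium alloy}, cooling drives the nickel alloy into tension and the titanium alloy into compression.
Setting the final lengths equal and cancelling L: (α₁ − α₂)ΔT = P/(A₁E₁) + P/(A₂E₂).
|α₁ − α₂|·ΔT = 4.3×10⁻⁶ × 90 = 0.000387.
1/(A₁E₁) + 1/(A₂E₂) = 1/(2225×109×10³) + 1/(1100×198×10³) = 8.715×10⁻⁹ N⁻¹.
So P = 0.000387 / 8.715×10⁻⁹ = 44.41 kN.
σ_{titanium alloy} = P/A₁ = 44410/2225 = 19.96 MPa, compressive.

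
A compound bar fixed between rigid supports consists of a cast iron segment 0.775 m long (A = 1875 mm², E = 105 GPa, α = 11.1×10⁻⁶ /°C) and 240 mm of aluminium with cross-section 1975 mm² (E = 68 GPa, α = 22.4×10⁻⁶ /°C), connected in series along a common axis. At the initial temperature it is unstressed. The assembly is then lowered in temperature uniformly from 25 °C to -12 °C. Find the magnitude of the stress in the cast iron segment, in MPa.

σ ≈ 48.2 MPa (tensile)

With the walls removed the bar would change length by δ_free = Σ αᵢΔT Lᵢ = 11.1×10⁻⁶×37×775 + 22.4×10⁻⁶×37×240 = 0.5172 mm.
The walls prevent any net length change, so an axial force P (same in every segment) develops. Compatibility: P · Σ Lᵢ/(AᵢEᵢ) = δ_free.
The series flexibility is Σ Lᵢ/(AᵢEᵢ) = 775/(1875×105×10³) + 240/(1975×68×10³) = 5.724×10⁻⁶ mm/N.
So P = 0.5172 / 5.724×10⁻⁶ = 90.36 kN, tensile.
σ_{cast iron} = P / A = 90360 / 1875 = 48.19 MPa.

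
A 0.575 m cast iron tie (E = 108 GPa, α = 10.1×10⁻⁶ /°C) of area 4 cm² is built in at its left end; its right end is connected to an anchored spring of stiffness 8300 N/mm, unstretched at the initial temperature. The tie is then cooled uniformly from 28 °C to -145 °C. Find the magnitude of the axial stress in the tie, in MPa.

σ ≈ 18.8 MPa (tensile)

If the spring were absent the tie would shorten by αΔT L = 10.1×10⁻⁶ × 173 × 575 = 1.005 mm.
With a force P in the spring, the elastic change of the tie is PL/(AE) and that of the spring is P/k; compatibility requires their sum to equal δ_free.
So P = δ_free / [L/(AE) + 1/k] = 1.005 / [ 575/(400×108×10³) + 1/(8300) ].
P = 1.005 / 0.0001338 = 7509 N.
σ = P/A = 7509/400 = 18.77 MPa.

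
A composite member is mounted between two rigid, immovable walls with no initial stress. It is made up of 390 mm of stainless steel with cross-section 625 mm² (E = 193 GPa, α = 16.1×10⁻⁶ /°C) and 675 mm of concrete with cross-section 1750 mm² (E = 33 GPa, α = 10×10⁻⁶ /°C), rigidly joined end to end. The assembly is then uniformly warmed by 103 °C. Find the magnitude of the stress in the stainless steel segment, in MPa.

Free thermal expansion of the whole bar: Σ αᵢΔT Lᵢ = 16.1×10⁻⁶×103×390 + 10×10⁻⁶×103×675 = 1.342 mm.
Since the ends are fixed, an axial force P builds up, equal in every segment, with P · Σ Lᵢ/(AᵢEᵢ) = δ_free.
The series flexibility is Σ Lᵢ/(AᵢEᵢ) = 390/(625×193×10³) + 675/(1750×33×10³) = 1.492×10⁻⁵ mm/N.
Hence P = δ_free / Σ(L/AE) = 1.342/1.492×10⁻⁵ = 89.94 kN (compressive).
σ_{stainless steel} = P / A = 89940 / 625 = 143.9 MPa.

σ ≈ 144 MPa (compressive)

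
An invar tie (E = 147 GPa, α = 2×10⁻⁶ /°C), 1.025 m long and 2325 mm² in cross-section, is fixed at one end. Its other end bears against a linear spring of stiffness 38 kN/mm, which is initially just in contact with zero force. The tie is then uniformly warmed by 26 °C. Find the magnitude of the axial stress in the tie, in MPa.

Free thermal expansion: δ_free = αΔT L = 2×10⁻⁶ × 26 × 1025 = 0.0533 mm.
Let P be the compressive force at the spring. The tie shortens elastically by PL/(AE) and the spring compresses by P/k; together these equal δ_free.
P [ L/(AE) + 1/k ] = δ_free → P [ 1025/(2325×147×10³) + 1/(38×10³) ] = 0.0533.
P = 0.0533 / 2.931×10⁻⁵ = 1818 N.
σ = P/A = 1818/2325 = 0.782 MPa.

σ ≈ 0.782 MPa (compressive)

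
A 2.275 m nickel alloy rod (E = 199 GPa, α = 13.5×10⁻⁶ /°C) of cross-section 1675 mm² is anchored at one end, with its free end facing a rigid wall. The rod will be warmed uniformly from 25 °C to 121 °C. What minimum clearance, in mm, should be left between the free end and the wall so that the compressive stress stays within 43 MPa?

g ≈ 2.46 mm

Free expansion if unrestrained: δ_free = αΔT L = 13.5×10⁻⁶ × 96 × 2275 = 2.948 mm.
At the allowable stress the elastic shortening the wall may impose is σL/E = 43 × 2275 / (199×10³) = 0.4916 mm.
The gap must absorb the remainder: g_min = 2.948 − 0.4916 = 2.457 mm.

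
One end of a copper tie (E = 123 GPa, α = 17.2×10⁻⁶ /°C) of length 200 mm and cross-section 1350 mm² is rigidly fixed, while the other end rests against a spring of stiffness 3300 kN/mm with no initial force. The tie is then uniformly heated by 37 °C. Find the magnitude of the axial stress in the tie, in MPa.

σ ≈ 62.5 MPa (compressive)

The unrestrained thermal change is αΔT L = 17.2×10⁻⁶ × 37 × 200 = 0.1273 mm.
With a force P in the spring, the elastic change of the tie is PL/(AE) and that of the spring is P/k; compatibility requires their sum to equal δ_free.
So P = δ_free / [L/(AE) + 1/k] = 0.1273 / [ 200/(1350×123×10³) + 1/(3300×10³) ].
P = 0.1273 / 1.507×10⁻⁶ = 84430 N.
σ = P/A = 84430/1350 = 62.54 MPa.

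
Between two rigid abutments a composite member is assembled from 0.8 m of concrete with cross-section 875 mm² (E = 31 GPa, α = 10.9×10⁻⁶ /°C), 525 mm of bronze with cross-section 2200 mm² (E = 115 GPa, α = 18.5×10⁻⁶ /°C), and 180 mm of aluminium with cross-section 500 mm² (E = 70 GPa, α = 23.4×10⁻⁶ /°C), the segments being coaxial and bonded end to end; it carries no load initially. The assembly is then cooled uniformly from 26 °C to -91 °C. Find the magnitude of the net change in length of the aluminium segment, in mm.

|ΔL| ≈ 0.122 mm

With the walls removed the bar would change length by δ_free = Σ αᵢΔT Lᵢ = 10.9×10⁻⁶×117×800 + 18.5×10⁻⁶×117×525 + 23.4×10⁻⁶×117×180 = 2.649 mm.
The walls prevent any net length change, so an axial force P (same in every segment) develops. Compatibility: P · Σ Lᵢ/(AᵢEᵢ) = δ_free.
Σ Lᵢ/(AᵢEᵢ) = 800/(875×31×10³) + 525/(2200×115×10³) + 180/(500×70×10³) = 3.671×10⁻⁵ mm/N.
So P = 2.649 / 3.671×10⁻⁵ = 72.17 kN, tensile.
For the aluminium segment, free thermal change = 23.4×10⁻⁶×117×180 = 0.4928 mm and elastic change from P = 72170×180/(500×70×10³) = 0.3712 mm; these oppose, so the net change is 0.122 mm (segment shortens).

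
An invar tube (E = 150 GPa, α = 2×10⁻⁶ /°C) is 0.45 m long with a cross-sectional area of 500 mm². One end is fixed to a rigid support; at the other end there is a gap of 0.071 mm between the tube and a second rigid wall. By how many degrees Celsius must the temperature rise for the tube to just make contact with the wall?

The gap closes when αΔT L = 0.071 mm, since the tube is still unstressed at that instant.
ΔT = 0.071 / (2×10⁻⁶ × 450) = 78.89 °C.

ΔT ≈ 78.9 °C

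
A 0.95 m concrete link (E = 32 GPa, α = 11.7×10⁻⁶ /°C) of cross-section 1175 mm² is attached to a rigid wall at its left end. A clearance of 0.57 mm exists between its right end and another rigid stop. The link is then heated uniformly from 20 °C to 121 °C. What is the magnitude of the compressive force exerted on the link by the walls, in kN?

Free thermal elongation = αΔT L = 11.7×10⁻⁶ × 101 × 950 = 1.123 mm.
This exceeds the 0.57 mm gap, so the wall pushes back. The portion of expansion that must be recovered elastically is δ_free − gap = 1.123 − 0.57 = 0.5526 mm.
Compatibility: PL/(AE) = 0.5526 mm, so σ = P/A = E × (0.5526/950) = 18.61 MPa.
Force on the wall = σA = 18.61 × 1175 mm² = 21.87 kN.

P ≈ 21.9 kN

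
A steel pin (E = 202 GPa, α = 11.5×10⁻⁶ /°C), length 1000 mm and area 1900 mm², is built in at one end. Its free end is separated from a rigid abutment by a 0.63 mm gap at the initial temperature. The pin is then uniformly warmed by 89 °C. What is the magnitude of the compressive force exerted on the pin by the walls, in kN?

P ≈ 151 kN

Unrestrained expansion: δ_free = αΔT L = 11.5×10⁻⁶ × 89 × 1000 = 1.024 mm.
After closing the 0.63 mm clearance, 1.024 − 0.63 = 0.3935 mm of expansion remains to be suppressed by the wall.
That suppressed elongation corresponds to σ = E·Δ/L = 202×10³ × 0.3935/1000 = 79.49 MPa.
P = σA = 79.49 × 1900 = 151 kN.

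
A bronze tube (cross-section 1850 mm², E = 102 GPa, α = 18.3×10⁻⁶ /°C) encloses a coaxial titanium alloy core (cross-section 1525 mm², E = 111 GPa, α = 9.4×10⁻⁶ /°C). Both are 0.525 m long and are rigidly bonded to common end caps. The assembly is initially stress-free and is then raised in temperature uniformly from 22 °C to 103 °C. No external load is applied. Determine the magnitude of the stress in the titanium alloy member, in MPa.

The bronze has the larger α, so on heating it would change length more than the titanium alloy if both were free. The rigid plates force a common final length, so the bronze is put into compression and the titanium alloy into tension, with equal and opposite forces P (no external load).
Equating the net (thermal + elastic) strains gives |α₁ − α₂|·ΔT = P·[1/(A₁E₁) + 1/(A₂E₂)].
|α₁ − α₂|·ΔT = 8.9×10⁻⁶ × 81 = 0.0007209.
1/(A₁E₁) + 1/(A₂E₂) = 1/(1850×102×10³) + 1/(1525×111×10³) = 1.121×10⁻⁸ N⁻¹.
P = 0.0007209 / 1.121×10⁻⁸ = 64330 N = 64.33 kN.
σ_{titanium alloy} = P/A₂ = 64330/1525 = 42.18 MPa, tensile.

σ ≈ 42.2 MPa (tensile)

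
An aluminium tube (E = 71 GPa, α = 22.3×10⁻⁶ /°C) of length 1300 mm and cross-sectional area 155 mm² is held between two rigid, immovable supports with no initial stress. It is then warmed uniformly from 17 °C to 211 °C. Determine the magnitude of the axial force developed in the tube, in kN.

P ≈ 47.6 kN (compressive)

The ends cannot move, so σ = EαΔT = 71×10³ × 22.3×10⁻⁶ × 194 = 307.2 MPa.
P = AEαΔT = 155 × 71×10³ × 22.3×10⁻⁶ × 194 = 47.61 kN (compressive).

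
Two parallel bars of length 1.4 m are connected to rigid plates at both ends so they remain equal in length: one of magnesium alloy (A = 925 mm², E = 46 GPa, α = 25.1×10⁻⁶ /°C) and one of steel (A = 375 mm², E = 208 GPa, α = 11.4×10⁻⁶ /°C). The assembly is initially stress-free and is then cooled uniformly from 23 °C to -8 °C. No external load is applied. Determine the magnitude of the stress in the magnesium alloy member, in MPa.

Equilibrium of a rigid end plate with no external load gives equal and opposite internal forces ±P in the two members. Since α_{magnesium alloy} > α_{steel}, cooling drives the magnesium alloy into tension and the steel into compression.
Equating the net (thermal + elastic) strains gives |α₁ − α₂|·ΔT = P·[1/(A₁E₁) + 1/(A₂E₂)].
|α₁ − α₂|·ΔT = 13.7×10⁻⁶ × 31 = 0.0004247.
1/(A₁E₁) + 1/(A₂E₂) = 1/(925×46×10³) + 1/(375×208×10³) = 3.632×10⁻⁸ N⁻¹.
So P = 0.0004247 / 3.632×10⁻⁸ = 11.69 kN.
σ_{magnesium alloy} = P/A₁ = 11690/925 = 12.64 MPa, tensile.

σ ≈ 12.6 MPa (tensile)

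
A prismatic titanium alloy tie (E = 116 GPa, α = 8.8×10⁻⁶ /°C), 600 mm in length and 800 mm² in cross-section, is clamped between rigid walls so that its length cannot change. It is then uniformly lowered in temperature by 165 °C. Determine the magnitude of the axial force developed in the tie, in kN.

P ≈ 135 kN (tensile)

With zero net strain, σ = E·αΔT = 116 GPa × 8.8×10⁻⁶ × 165 = 168.4 MPa.
P = AEαΔT = 800 × 116×10³ × 8.8×10⁻⁶ × 165 = 134.7 kN (tensile).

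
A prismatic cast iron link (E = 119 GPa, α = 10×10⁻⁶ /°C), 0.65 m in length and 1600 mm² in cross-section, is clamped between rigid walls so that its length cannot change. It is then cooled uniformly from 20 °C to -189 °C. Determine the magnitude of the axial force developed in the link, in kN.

P ≈ 398 kN (tensile)

With zero net strain, σ = E·αΔT = 119 GPa × 10×10⁻⁶ × 209 = 248.7 MPa.
P = AEαΔT = 1600 × 119×10³ × 10×10⁻⁶ × 209 = 397.9 kN (tensile).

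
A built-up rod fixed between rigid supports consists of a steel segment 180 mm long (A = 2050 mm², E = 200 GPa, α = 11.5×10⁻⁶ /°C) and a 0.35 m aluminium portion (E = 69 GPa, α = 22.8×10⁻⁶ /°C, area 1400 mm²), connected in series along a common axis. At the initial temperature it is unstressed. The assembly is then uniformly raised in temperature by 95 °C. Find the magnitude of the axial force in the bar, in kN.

Free thermal expansion of the whole bar: Σ αᵢΔT Lᵢ = 11.5×10⁻⁶×95×180 + 22.8×10⁻⁶×95×350 = 0.9547 mm.
Since the ends are fixed, an axial force P builds up, equal in every segment, with P · Σ Lᵢ/(AᵢEᵢ) = δ_free.
The series flexibility is Σ Lᵢ/(AᵢEᵢ) = 180/(2050×200×10³) + 350/(1400×69×10³) = 4.062×10⁻⁶ mm/N.
P = 0.9547 / 4.062×10⁻⁶ = 235000 N = 235 kN, compressive.

P ≈ 235 kN (compressive)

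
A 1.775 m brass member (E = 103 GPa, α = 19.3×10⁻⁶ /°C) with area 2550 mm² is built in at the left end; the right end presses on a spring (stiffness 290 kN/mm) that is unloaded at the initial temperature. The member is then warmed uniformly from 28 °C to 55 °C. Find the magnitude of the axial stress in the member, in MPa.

If the spring were absent the member would lengthen by αΔT L = 19.3×10⁻⁶ × 27 × 1775 = 0.925 mm.
With a force P in the spring, the elastic change of the member is PL/(AE) and that of the spring is P/k; compatibility requires their sum to equal δ_free.
P [ L/(AE) + 1/k ] = δ_free → P [ 1775/(2550×103×10³) + 1/(290×10³) ] = 0.925.
P = 0.925 / 1.021×10⁻⁵ = 90630 N.
σ = P/A = 90630/2550 = 35.54 MPa.

σ ≈ 35.5 MPa (compressive)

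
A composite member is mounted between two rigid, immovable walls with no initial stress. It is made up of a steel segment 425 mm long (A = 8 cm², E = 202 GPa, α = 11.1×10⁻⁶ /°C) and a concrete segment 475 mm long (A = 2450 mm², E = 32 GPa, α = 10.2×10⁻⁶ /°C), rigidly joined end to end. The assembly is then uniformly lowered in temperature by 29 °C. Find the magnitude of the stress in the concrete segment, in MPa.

With the walls removed the bar would change length by δ_free = Σ αᵢΔT Lᵢ = 11.1×10⁻⁶×29×425 + 10.2×10⁻⁶×29×475 = 0.2773 mm.
The rigid supports impose zero overall length change; the single axial force P common to all segments must satisfy P Σ Lᵢ/(AᵢEᵢ) = δ_free.
Σ Lᵢ/(AᵢEᵢ) = 425/(800×202×10³) + 475/(2450×32×10³) = 8.689×10⁻⁶ mm/N.
P = 0.2773 / 8.689×10⁻⁶ = 31920 N = 31.92 kN, tensile.
σ_{concrete} = P / A = 31920 / 2450 = 13.03 MPa.

σ ≈ 13 MPa (tensile)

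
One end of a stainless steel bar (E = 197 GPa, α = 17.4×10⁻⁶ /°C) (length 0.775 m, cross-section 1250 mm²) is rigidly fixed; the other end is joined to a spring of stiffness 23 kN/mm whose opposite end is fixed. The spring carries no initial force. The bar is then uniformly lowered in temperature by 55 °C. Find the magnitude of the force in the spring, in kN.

If the spring were absent the bar would shorten by αΔT L = 17.4×10⁻⁶ × 55 × 775 = 0.7417 mm.
Let P be the tensile force in the spring. The bar extends elastically by PL/(AE) and the spring stretches by P/k; together these equal δ_free.
So P = δ_free / [L/(AE) + 1/k] = 0.7417 / [ 775/(1250×197×10³) + 1/(23×10³) ].
P = 0.7417 / 4.663×10⁻⁵ = 15910 N.

P ≈ 15.9 kN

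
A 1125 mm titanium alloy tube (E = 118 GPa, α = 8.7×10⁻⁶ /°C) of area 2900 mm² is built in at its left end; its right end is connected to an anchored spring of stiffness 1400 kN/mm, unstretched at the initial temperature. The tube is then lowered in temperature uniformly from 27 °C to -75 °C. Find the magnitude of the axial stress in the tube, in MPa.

Free thermal contraction: δ_free = αΔT L = 8.7×10⁻⁶ × 102 × 1125 = 0.9983 mm.
Let P be the tensile force in the spring. The tube extends elastically by PL/(AE) and the spring stretches by P/k; together these equal δ_free.
P [ L/(AE) + 1/k ] = δ_free → P [ 1125/(2900×118×10³) + 1/(1400×10³) ] = 0.9983.
P = 0.9983 / 4.002×10⁻⁶ = 249500 N.
σ = P/A = 249500/2900 = 86.02 MPa.

σ ≈ 86 MPa (tensile)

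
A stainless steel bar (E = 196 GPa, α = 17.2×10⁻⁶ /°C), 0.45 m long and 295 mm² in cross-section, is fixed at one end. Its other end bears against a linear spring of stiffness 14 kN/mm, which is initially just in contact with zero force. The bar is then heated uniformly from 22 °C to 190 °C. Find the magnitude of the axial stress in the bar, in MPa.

σ ≈ 55.6 MPa (compressive)

Free thermal expansion: δ_free = αΔT L = 17.2×10⁻⁶ × 168 × 450 = 1.3 mm.
With a force P in the spring, the elastic change of the bar is PL/(AE) and that of the spring is P/k; compatibility requires their sum to equal δ_free.
So P = δ_free / [L/(AE) + 1/k] = 1.3 / [ 450/(295×196×10³) + 1/(14×10³) ].
P = 1.3 / 7.921×10⁻⁵ = 16420 N.
σ = P/A = 16420/295 = 55.65 MPa.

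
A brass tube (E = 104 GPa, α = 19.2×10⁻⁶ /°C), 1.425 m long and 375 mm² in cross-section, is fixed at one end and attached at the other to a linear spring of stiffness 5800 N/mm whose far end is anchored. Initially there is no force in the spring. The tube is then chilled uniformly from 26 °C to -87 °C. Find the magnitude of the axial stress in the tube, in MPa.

σ ≈ 39.5 MPa (tensile)

If the spring were absent the tube would shorten by αΔT L = 19.2×10⁻⁶ × 113 × 1425 = 3.092 mm.
Let P be the tensile force in the spring. The tube extends elastically by PL/(AE) and the spring stretches by P/k; together these equal δ_free.
P [ L/(AE) + 1/k ] = δ_free → P [ 1425/(375×104×10³) + 1/(5800) ] = 3.092.
P = 3.092 / 0.000209 = 14800 N.
σ = P/A = 14800/375 = 39.46 MPa.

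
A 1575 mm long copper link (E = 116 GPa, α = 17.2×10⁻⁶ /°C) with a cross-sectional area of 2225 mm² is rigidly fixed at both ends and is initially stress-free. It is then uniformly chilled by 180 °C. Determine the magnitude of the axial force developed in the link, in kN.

P ≈ 799 kN (tensile)

The ends cannot move, so σ = EαΔT = 116×10³ × 17.2×10⁻⁶ × 180 = 359.1 MPa.
Then P = σA = 359.1 × 2225 mm² = 799.1 kN, tensile.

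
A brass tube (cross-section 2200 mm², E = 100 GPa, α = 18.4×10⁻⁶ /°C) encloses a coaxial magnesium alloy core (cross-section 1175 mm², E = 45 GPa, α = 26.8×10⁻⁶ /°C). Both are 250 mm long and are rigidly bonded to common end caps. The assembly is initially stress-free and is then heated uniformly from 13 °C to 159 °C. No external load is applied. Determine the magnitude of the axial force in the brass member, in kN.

P ≈ 52.3 kN (tensile in the brass)

Equilibrium of a rigid end plate with no external load gives equal and opposite internal forces ±P in the two members. Since α_{magnesium alloy} > α_{brass}, heating drives the magnesium alloy into compression and the brass into tension.
Setting the final lengths equal and cancelling L: (α₁ − α₂)ΔT = P/(A₁E₁) + P/(A₂E₂).
|α₁ − α₂|·ΔT = 8.4×10⁻⁶ × 146 = 0.001226.
1/(A₁E₁) + 1/(A₂E₂) = 1/(2200×100×10³) + 1/(1175×45×10³) = 2.346×10⁻⁸ N⁻¹.
P = 0.001226 / 2.346×10⁻⁸ = 52280 N = 52.28 kN.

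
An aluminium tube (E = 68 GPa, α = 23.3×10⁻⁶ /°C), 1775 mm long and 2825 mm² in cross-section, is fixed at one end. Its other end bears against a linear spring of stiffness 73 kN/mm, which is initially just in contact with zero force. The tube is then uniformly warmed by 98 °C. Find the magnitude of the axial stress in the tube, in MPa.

σ ≈ 62.5 MPa (compressive)

The unrestrained thermal change is αΔT L = 23.3×10⁻⁶ × 98 × 1775 = 4.053 mm.
Let P be the compressive force at the spring. The tube shortens elastically by PL/(AE) and the spring compresses by P/k; together these equal δ_free.
P [ L/(AE) + 1/k ] = δ_free → P [ 1775/(2825×68×10³) + 1/(73×10³) ] = 4.053.
P = 4.053 / 2.294×10⁻⁵ = 176700 N.
σ = P/A = 176700/2825 = 62.55 MPa.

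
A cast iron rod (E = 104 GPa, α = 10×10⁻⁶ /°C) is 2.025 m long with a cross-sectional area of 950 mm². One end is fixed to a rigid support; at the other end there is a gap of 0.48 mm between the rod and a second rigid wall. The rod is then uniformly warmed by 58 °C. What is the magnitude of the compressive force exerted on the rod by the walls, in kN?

P ≈ 33.9 kN

Free thermal elongation = αΔT L = 10×10⁻⁶ × 58 × 2025 = 1.175 mm.
This exceeds the 0.48 mm gap, so the wall pushes back. The portion of expansion that must be recovered elastically is δ_free − gap = 1.175 − 0.48 = 0.6945 mm.
So σ = E(δ_free − g)/L = 104×10³ × 0.6945/2025 = 35.67 MPa.
Force on the wall = σA = 35.67 × 950 mm² = 33.88 kN.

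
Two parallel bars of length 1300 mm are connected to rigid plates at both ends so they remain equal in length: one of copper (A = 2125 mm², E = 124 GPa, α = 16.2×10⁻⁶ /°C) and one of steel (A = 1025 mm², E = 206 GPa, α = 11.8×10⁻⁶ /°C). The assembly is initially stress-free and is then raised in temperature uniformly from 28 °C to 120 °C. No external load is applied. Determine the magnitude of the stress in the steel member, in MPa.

The copper has the larger α, so on heating it would change length more than the steel if both were free. The rigid plates force a common final length, so the copper is put into compression and the steel into tension, with equal and opposite forces P (no external load).
Equating the net (thermal + elastic) strains gives |α₁ − α₂|·ΔT = P·[1/(A₁E₁) + 1/(A₂E₂)].
|α₁ − α₂|·ΔT = 4.4×10⁻⁶ × 92 = 0.0004048.
1/(A₁E₁) + 1/(A₂E₂) = 1/(2125×124×10³) + 1/(1025×206×10³) = 8.531×10⁻⁹ N⁻¹.
So P = 0.0004048 / 8.531×10⁻⁹ = 47.45 kN.
σ_{steel} = P/A₂ = 47450/1025 = 46.29 MPa, tensile.

σ ≈ 46.3 MPa (tensile)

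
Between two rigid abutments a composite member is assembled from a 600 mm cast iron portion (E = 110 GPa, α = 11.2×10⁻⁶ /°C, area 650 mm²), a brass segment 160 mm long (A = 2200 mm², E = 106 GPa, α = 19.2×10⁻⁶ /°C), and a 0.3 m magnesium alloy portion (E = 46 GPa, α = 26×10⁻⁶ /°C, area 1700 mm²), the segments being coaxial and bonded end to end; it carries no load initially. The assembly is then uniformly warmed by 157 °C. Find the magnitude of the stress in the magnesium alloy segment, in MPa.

σ ≈ 126 MPa (compressive)

If the supports were absent, the total length change would be Σ αᵢΔT Lᵢ = 11.2×10⁻⁶×157×600 + 19.2×10⁻⁶×157×160 + 26×10⁻⁶×157×300 = 2.762 mm.
The walls prevent any net length change, so an axial force P (same in every segment) develops. Compatibility: P · Σ Lᵢ/(AᵢEᵢ) = δ_free.
The series flexibility is Σ Lᵢ/(AᵢEᵢ) = 600/(650×110×10³) + 160/(2200×106×10³) + 300/(1700×46×10³) = 1.291×10⁻⁵ mm/N.
P = 2.762 / 1.291×10⁻⁵ = 213900 N = 213.9 kN, compressive.
σ_{magnesium alloy} = P / A = 213900 / 1700 = 125.8 MPa.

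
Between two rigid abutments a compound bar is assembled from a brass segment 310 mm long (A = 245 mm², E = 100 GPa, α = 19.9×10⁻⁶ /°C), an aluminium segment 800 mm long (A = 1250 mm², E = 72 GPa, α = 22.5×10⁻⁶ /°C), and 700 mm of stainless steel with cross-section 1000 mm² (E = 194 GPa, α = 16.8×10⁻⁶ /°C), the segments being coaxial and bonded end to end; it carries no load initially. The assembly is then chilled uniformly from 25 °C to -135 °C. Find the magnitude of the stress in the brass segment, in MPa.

σ ≈ 933 MPa (tensile)

If the supports were absent, the total length change would be Σ αᵢΔT Lᵢ = 19.9×10⁻⁶×160×310 + 22.5×10⁻⁶×160×800 + 16.8×10⁻⁶×160×700 = 5.749 mm.
The rigid supports impose zero overall length change; the single axial force P common to all segments must satisfy P Σ Lᵢ/(AᵢEᵢ) = δ_free.
The series flexibility is Σ Lᵢ/(AᵢEᵢ) = 310/(245×100×10³) + 800/(1250×72×10³) + 700/(1000×194×10³) = 2.515×10⁻⁵ mm/N.
So P = 5.749 / 2.515×10⁻⁵ = 228.6 kN, tensile.
σ_{brass} = P / A = 228600 / 245 = 932.9 MPa.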